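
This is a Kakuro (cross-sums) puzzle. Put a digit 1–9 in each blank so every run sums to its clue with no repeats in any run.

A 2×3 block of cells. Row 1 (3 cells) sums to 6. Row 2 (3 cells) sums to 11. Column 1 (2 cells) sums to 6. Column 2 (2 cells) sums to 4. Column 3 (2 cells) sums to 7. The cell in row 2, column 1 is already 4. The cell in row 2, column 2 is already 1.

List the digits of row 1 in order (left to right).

6 in 3 cells must be {1,2,3}; 4 in 2 cells must be {1,3}.
(1,1) = 6 − 4 = 2 completes the 6 down.
(1,2) = 4 − 1 = 3 completes the 4 down.
(1,3) = 6 − 5 = 1 completes the 6 across.
(2,3) = 11 − 5 = 6 completes the 11 across.

2, 3, 1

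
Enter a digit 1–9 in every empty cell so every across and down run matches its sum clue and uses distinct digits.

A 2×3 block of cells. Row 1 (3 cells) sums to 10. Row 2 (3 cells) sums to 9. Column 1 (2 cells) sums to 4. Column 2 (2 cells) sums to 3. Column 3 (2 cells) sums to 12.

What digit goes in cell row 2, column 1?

4 in 2 cells must be {1,3}; 3 in 2 cells must be {1,2}.
Nothing is forced directly, so branch on (1,2), whose candidates are 1 or 2. If (1,2) = 1: that forces (1,1) = 3, after which (1,3) would have to be in {6} for the 10 across but in {3,4,5,7,8,9} for the 12 down — contradiction. So (1,2) = 2.
(2,2) = 3 − 2 = 1 completes the 3 down.
Given what's placed, (2,1) must be 3 to fit the 9 across and 4 down.
(2,3) = 9 − 4 = 5 completes the 9 across.
(1,1) = 4 − 3 = 1 completes the 4 down.
(1,3) = 10 − 3 = 7 completes the 10 across.

3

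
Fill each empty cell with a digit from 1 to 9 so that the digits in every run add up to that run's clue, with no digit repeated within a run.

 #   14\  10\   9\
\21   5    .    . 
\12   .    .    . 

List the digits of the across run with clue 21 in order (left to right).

5 9 7

Given what's placed, R1C3 must be 7 to fit the 21 across and 9 down.
R2C1 = 14 − 5 = 9 completes the 14 down.
R2C3 = 9 − 7 = 2 completes the 9 down.
R1C2 = 21 − 12 = 9 completes the 21 across.
R2C2 = 12 − 11 = 1 completes the 12 across.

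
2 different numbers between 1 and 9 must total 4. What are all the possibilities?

{1,3}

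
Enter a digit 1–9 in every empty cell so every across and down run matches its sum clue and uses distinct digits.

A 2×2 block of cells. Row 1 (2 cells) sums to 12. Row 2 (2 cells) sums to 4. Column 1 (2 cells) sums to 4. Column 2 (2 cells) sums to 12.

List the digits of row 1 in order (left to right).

3 9

4 in 2 cells must be {1,3}.
The 12 across and the 4 down share only 3, so (1,1) = 3.
(1,2) = 12 − 3 = 9 completes the 12 across.
(2,1) = 4 − 3 = 1 completes the 4 down.
(2,2) = 4 − 1 = 3 completes the 4 across.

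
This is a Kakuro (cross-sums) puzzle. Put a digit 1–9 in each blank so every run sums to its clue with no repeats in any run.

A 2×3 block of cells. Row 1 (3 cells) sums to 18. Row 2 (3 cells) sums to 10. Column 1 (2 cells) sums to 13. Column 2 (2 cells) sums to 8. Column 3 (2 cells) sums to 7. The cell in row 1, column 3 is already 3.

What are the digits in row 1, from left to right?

8 7 3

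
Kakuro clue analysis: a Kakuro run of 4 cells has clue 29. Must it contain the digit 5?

The only way to make 29 from 4 distinct digits is {5,7,8,9}, which contains 5.

Yes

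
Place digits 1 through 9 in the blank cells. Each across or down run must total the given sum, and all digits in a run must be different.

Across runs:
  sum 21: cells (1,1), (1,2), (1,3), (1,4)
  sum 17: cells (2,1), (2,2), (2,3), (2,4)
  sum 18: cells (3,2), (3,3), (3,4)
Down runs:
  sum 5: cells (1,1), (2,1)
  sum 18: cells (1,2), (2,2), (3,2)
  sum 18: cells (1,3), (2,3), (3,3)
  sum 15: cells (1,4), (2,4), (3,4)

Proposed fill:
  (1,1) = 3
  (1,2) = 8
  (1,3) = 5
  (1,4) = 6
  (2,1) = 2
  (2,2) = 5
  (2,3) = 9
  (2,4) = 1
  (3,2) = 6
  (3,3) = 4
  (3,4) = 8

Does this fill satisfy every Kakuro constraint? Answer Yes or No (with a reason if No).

No — the across run (1,1)–(1,4) sums to 22, not 21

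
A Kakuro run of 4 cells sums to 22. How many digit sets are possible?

11

4 distinct digits from 1–9 sum between 10 and 30.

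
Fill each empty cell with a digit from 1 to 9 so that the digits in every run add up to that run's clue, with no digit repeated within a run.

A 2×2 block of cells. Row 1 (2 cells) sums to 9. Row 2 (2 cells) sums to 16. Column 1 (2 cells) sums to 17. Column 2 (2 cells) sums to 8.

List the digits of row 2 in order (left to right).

9, 7

16 in 2 cells must be {7,9}; 17 in 2 cells must be {8,9}.
The 9 across and the 17 down share only 8, so (1,1) = 8.
(1,2) = 9 − 8 = 1 completes the 9 across.
(2,1) = 17 − 8 = 9 completes the 17 down.
(2,2) = 16 − 9 = 7 completes the 16 across.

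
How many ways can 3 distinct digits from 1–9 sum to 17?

7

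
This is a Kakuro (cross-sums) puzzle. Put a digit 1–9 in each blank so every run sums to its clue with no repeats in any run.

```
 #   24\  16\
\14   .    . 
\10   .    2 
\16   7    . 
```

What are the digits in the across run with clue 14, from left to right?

9 5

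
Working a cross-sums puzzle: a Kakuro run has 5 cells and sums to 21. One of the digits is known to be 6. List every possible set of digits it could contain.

{1,2,3,6,9}; {1,2,4,6,8}; {1,2,5,6,7}; {1,3,4,6,7}

5 distinct digits from 1–9 sum between 15 and 35.
Keeping only sets containing 6.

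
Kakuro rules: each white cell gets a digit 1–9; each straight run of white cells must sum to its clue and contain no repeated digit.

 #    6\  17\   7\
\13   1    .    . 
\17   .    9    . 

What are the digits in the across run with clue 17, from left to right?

17 in 2 cells must be {8,9}.
R1C2 = 17 − 9 = 8 completes the 17 down.
R1C3 = 13 − 9 = 4 completes the 13 across.
R2C1 = 6 − 1 = 5 completes the 6 down.
R2C3 = 17 − 14 = 3 completes the 17 across.

5, 9, 3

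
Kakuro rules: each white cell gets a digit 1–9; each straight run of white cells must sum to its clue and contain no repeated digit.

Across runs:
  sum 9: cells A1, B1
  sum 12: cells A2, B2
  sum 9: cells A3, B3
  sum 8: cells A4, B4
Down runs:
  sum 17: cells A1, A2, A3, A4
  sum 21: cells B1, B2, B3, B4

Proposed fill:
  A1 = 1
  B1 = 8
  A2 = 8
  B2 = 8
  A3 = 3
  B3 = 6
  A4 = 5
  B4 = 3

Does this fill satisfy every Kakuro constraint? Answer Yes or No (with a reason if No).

No — the down run B1–B4 sums to 25, not 21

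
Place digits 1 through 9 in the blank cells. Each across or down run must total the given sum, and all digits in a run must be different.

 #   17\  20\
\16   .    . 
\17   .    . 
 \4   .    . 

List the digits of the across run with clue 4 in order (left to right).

16 in 2 cells must be {7,9}; 17 in 2 cells must be {8,9}; 4 in 2 cells must be {1,3}.
The 4 across and the 20 down share only 3, so R3C2 = 3.
Given what's placed, R1C2 must be 9 to fit the 16 across and 20 down.
R2C2 = 20 − 12 = 8 completes the 20 down.
R3C1 = 4 − 3 = 1 completes the 4 across.
R1C1 = 16 − 9 = 7 completes the 16 across.
R2C1 = 17 − 8 = 9 completes the 17 across.

1, 3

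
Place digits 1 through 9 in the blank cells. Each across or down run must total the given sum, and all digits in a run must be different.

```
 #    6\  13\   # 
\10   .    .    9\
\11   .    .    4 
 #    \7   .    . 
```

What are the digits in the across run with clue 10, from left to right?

R3C3 = 9 − 4 = 5 completes the 9 down.
R3C2 = 7 − 5 = 2 completes the 7 across.
Nothing is forced directly, so branch on R2C2, whose candidates are 5 or 6. If R2C2 = 6: then R1C2 would have to be in {1,2,3,4,6,7,8,9} for the 10 across but in {5} for the 13 down — contradiction. So R2C2 = 5.
R1C2 = 13 − 7 = 6 completes the 13 down.
R2C1 = 11 − 9 = 2 completes the 11 across.
R1C1 = 10 − 6 = 4 completes the 10 across.

4 6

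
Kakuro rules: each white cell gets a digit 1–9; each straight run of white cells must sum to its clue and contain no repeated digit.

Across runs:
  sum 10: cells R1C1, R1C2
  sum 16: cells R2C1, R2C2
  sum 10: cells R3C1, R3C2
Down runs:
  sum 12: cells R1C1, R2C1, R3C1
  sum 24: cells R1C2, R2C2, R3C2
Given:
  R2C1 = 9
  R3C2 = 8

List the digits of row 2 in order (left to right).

9, 7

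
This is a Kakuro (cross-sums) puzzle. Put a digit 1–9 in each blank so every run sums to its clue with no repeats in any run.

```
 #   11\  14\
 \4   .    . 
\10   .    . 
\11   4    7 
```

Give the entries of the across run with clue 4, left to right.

4 in 2 cells must be {1,3}.
Given what's placed, R1C1 must be 1 to fit the 4 across and 11 down.
R1C2 = 4 − 1 = 3 completes the 4 across.
R2C1 = 11 − 5 = 6 completes the 11 down.
R2C2 = 10 − 6 = 4 completes the 10 across.

1 3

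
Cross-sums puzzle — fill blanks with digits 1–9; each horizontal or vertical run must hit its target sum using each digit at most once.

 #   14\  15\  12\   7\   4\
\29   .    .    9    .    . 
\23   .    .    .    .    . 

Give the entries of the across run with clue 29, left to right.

4 in 2 cells must be {1,3}.
R2C3 = 12 − 9 = 3 completes the 12 down.
Given what's placed, R2C5 must be 1 to fit the 23 across and 4 down.
R1C5 = 4 − 1 = 3 completes the 4 down.
No cell is forced outright now. R1C2 can only be 6 or 7 or 8 (the digits allowed by both its 29 across and its 15 down). If R1C2 = 6: then R1C1 would have to be in {4,7} for the 29 across but in {5,6,8,9} for the 14 down — contradiction. If R1C2 = 8: that forces R1C1 = 5, R1C4 = 4, R2C1 = 9, after which R2C2 would have to be in {2,4,6,8} for the 23 across but in {7} for the 15 down — contradiction. So R1C2 = 7.
R2C2 = 15 − 7 = 8 completes the 15 down.
Nothing is forced directly, so branch on R1C1, whose candidates are 6 or 8. If R1C1 = 6: that forces R1C4 = 4, after which R2C1 would have to be in {2,4,5,6,7,9} for the 23 across but in {8} for the 14 down — contradiction. So R1C1 = 8.
R1C4 = 29 − 27 = 2 completes the 29 across.

8 7 9 2 3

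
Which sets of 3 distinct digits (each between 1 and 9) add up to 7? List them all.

{1,2,4}

3 distinct digits from 1–9 sum between 6 and 24.
Only one set works: {1,2,4}.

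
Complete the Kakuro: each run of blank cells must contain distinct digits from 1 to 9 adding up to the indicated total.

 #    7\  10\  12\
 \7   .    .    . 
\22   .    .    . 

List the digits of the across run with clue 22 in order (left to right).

7 in 3 cells must be {1,2,4}.
The 7 across and the 12 down share only 4, so R1C3 = 4.
R2C3 = 12 − 4 = 8 completes the 12 down.
Given what's placed, R2C1 must be 5 to fit the 22 across and 7 down.
R2C2 = 22 − 13 = 9 completes the 22 across.
R1C1 = 7 − 5 = 2 completes the 7 down.
R1C2 = 7 − 6 = 1 completes the 7 across.

5, 9, 8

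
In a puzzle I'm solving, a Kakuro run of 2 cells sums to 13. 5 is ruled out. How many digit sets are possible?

2

2 distinct digits from 1–9 sum between 3 and 17.
Dropping sets that contain 5.
Enumerating: {4,9}, {6,7}.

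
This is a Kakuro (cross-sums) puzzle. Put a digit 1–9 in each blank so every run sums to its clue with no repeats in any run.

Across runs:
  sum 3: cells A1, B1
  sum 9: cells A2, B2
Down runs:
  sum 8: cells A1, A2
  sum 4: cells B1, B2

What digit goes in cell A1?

2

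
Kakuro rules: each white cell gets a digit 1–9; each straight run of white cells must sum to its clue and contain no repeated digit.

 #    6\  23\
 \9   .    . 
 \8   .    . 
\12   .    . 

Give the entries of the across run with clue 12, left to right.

6 in 3 cells must be {1,2,3}; 23 in 3 cells must be {6,8,9}.
The 8 across and the 23 down share only 6, so R2C2 = 6.
The 12 across and the 6 down share only 3, so R3C1 = 3.
R3C2 = 12 − 3 = 9 completes the 12 across.
R1C2 = 23 − 15 = 8 completes the 23 down.
R2C1 = 8 − 6 = 2 completes the 8 across.
R1C1 = 9 − 8 = 1 completes the 9 across.

3, 9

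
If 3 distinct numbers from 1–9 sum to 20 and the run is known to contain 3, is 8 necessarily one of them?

The only way to make 20 from 3 distinct digits under that restriction is {3,8,9}, which contains 8.

Yes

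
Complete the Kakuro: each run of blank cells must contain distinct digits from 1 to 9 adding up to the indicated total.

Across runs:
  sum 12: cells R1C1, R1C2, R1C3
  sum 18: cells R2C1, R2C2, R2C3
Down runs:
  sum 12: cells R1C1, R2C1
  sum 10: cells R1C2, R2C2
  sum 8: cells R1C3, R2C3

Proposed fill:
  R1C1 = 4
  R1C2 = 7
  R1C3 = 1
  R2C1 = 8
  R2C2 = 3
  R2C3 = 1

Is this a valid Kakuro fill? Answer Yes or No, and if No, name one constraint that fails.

No — the across run R2C1–R2C3 sums to 12, not 18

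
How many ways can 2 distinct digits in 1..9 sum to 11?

4

2 distinct digits from 1–9 sum between 3 and 17.
Enumerating: {2,9}, {3,8}, {4,7}, {5,6}.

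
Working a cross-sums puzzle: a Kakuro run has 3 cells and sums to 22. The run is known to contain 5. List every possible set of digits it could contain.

3 distinct digits from 1–9 sum between 6 and 24.
Keeping only sets containing 5.
Only one set works: {5,8,9}.

{5,8,9}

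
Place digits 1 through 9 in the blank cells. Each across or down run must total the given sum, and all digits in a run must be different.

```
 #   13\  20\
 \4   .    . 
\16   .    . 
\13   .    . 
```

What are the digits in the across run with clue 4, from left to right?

1, 3

4 in 2 cells must be {1,3}; 16 in 2 cells must be {7,9}.
The 4 across and the 20 down share only 3, so R1C2 = 3.
Given what's placed, R2C2 must be 9 to fit the 16 across and 20 down.
R3C2 = 20 − 12 = 8 completes the 20 down.
R1C1 = 4 − 3 = 1 completes the 4 across.
R2C1 = 16 − 9 = 7 completes the 16 across.
R3C1 = 13 − 8 = 5 completes the 13 across.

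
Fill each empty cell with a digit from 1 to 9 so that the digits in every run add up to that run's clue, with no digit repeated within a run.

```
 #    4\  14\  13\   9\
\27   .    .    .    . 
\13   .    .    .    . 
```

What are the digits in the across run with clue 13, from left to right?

4 in 2 cells must be {1,3}.
Only 3 fits R1C1 under both its across sum 27 and down sum 4.
R2C1 = 4 − 3 = 1 completes the 4 down.
Nothing is forced directly, so branch on R1C2, whose candidates are 8 or 9. If R1C2 = 9: that forces R2C2 = 5, R2C3 = 4, R2C4 = 3, after which R1C3 would have to be in {7,8} for the 27 across but in {9} for the 13 down — contradiction. So R1C2 = 8.
R1C4 = 7: the only remaining digit allowed by both the 27 across and the 9 down.
R2C2 = 14 − 8 = 6 completes the 14 down.
Given what's placed, R2C3 must be 4 to fit the 13 across and 13 down.
R2C4 = 13 − 11 = 2 completes the 13 across.

1 6 4 2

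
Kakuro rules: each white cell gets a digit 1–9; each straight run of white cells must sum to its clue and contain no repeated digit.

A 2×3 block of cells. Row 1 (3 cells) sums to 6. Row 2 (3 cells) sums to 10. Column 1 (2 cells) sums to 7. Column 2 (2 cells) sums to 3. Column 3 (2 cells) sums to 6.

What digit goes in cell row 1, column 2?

2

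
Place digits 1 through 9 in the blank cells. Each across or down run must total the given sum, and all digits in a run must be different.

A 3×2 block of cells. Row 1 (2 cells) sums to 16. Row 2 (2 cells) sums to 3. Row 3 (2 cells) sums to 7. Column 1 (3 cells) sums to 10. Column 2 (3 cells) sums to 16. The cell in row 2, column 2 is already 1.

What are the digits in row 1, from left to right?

7, 9

16 in 2 cells must be {7,9}; 3 in 2 cells must be {1,2}.
(1,1) = 7: only digit in both the 16-across and 10-down candidate sets.
(1,2) = 16 − 7 = 9 completes the 16 across.
(2,1) = 3 − 1 = 2 completes the 3 across.
(3,1) = 10 − 9 = 1 completes the 10 down.
(3,2) = 7 − 1 = 6 completes the 7 across.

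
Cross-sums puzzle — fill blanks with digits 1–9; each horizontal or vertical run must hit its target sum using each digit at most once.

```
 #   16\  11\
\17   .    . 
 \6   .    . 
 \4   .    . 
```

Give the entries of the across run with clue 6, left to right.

4, 2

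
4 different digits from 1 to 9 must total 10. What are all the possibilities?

{1,2,3,4}

4 distinct digits from 1–9 sum between 10 and 30.
Only one set works: {1,2,3,4}.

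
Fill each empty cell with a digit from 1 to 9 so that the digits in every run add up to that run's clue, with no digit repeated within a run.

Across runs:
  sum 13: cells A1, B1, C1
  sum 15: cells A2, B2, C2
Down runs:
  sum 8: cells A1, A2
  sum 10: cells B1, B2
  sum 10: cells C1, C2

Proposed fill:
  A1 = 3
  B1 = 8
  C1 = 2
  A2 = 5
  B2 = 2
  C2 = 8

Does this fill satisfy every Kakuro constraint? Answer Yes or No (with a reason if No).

Across: 3+8+2=13; 5+2+8=15. Down: 3+5=8; 8+2=10; 2+8=10. No digit repeats within any run.

Yes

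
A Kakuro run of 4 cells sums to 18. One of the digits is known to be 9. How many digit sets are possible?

4 distinct digits from 1–9 sum between 10 and 30.
Keeping only sets containing 9.
Enumerating: {1,2,6,9}, {1,3,5,9}, {2,3,4,9}.

3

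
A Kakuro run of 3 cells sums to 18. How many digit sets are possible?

7

3 distinct digits from 1–9 sum between 6 and 24.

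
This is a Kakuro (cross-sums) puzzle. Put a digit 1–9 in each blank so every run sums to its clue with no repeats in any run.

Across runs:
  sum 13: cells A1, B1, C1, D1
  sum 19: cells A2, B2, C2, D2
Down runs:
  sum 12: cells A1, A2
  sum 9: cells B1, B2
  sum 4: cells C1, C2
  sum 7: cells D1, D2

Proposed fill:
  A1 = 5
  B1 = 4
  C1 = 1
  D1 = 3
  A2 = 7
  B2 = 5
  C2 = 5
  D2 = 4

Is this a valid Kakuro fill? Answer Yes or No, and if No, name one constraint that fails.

No — the down run C1–C2 sums to 6, not 4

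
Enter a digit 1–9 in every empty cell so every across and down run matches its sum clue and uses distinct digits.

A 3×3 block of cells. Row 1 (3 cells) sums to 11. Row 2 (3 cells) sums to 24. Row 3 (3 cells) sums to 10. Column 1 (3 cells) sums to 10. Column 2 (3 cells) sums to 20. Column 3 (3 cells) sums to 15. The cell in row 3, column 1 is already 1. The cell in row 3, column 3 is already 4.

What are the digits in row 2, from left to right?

24 in 3 cells must be {7,8,9}.
(2,1) = 7: the only remaining digit allowed by both the 24 across and the 10 down.
(3,2) = 10 − 5 = 5 completes the 10 across.
(1,1) = 10 − 8 = 2 completes the 10 down.
Nothing is forced directly, so branch on (1,2), whose candidates are 6 or 8. If (1,2) = 8: then (1,3) would have to be in {1} for the 11 across but in {2,3,5,6,8,9} for the 15 down — contradiction. So (1,2) = 6.
(1,3) = 11 − 8 = 3 completes the 11 across.
(2,2) = 20 − 11 = 9 completes the 20 down.
(2,3) = 24 − 16 = 8 completes the 24 across.

7 9 8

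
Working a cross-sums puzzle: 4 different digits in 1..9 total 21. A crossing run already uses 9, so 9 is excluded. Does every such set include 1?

No

Counterexample: {2,4,7,8} sums to 21 under that restriction without using 1.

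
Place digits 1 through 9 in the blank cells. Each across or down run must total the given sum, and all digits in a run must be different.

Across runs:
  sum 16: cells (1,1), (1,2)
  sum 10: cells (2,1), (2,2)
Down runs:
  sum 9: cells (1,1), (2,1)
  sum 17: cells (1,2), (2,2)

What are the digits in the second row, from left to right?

2, 8

16 in 2 cells must be {7,9}; 17 in 2 cells must be {8,9}.
The 16 across and the 9 down share only 7, so (1,1) = 7.
(1,2) = 16 − 7 = 9 completes the 16 across.
(2,1) = 9 − 7 = 2 completes the 9 down.
(2,2) = 10 − 2 = 8 completes the 10 across.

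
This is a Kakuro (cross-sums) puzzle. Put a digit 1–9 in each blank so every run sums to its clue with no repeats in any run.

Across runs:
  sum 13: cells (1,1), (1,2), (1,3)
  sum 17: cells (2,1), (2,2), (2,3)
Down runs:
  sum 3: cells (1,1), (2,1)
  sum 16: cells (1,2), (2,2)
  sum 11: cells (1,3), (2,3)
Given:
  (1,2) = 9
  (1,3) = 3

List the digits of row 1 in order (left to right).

1 9 3

3 in 2 cells must be {1,2}; 16 in 2 cells must be {7,9}.
(1,1) = 13 − 12 = 1 completes the 13 across.
(2,1) = 3 − 1 = 2 completes the 3 down.
(2,2) = 16 − 9 = 7 completes the 16 down.
(2,3) = 17 − 9 = 8 completes the 17 across.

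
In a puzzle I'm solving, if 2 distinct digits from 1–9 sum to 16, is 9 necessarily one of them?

Yes

The only way to make 16 from 2 distinct digits is {7,9}, which contains 9.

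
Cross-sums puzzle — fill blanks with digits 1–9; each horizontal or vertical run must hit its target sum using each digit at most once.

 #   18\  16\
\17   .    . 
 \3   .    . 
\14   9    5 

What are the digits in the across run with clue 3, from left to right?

17 in 2 cells must be {8,9}; 3 in 2 cells must be {1,2}.
Given what's placed, R1C1 must be 8 to fit the 17 across and 18 down.
R1C2 = 17 − 8 = 9 completes the 17 across.
R2C1 = 18 − 17 = 1 completes the 18 down.
R2C2 = 3 − 1 = 2 completes the 3 across.

1 2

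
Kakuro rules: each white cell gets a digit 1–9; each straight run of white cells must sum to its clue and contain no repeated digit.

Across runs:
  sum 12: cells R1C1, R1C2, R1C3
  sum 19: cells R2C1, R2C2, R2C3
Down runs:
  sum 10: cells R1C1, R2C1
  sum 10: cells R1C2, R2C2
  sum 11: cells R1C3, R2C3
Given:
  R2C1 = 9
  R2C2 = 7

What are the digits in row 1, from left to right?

R1C1 = 10 − 9 = 1 completes the 10 down.
R1C2 = 10 − 7 = 3 completes the 10 down.
R1C3 = 12 − 4 = 8 completes the 12 across.
R2C3 = 19 − 16 = 3 completes the 19 across.

1, 3, 8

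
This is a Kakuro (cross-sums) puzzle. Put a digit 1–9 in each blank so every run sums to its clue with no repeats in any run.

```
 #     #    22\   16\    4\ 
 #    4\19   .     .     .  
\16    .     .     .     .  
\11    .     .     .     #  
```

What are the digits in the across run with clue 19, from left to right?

4 in 2 cells must be {1,3}.
Only 3 fits R1C4 under both its across sum 19 and down sum 4.
R2C4 = 4 − 3 = 1 completes the 4 down.
Given what's placed, R2C1 must be 3 to fit the 16 across and 4 down.
R3C1 = 4 − 3 = 1 completes the 4 down.
No cell is forced outright now. R1C2 can only be 7 or 9 (the digits allowed by both its 19 across and its 22 down). If R1C2 = 7: that forces R1C3 = 9, after which R2C2 would have to be in {4,5,7,8} for the 16 across but in {6,9} for the 22 down — contradiction. So R1C2 = 9.
R1C3 = 19 − 12 = 7 completes the 19 across.

9 7 3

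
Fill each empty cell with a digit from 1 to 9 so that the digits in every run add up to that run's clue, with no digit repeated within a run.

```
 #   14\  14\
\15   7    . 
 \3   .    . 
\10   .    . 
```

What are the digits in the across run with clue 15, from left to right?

7 8

3 in 2 cells must be {1,2}.
R1C2 = 15 − 7 = 8 completes the 15 across.
Nothing is forced directly, so branch on R2C1, whose candidates are 1 or 2. If R2C1 = 2: that forces R2C2 = 1, after which R3C1 would have to be in {1,2,3,4,6,7,8,9} for the 10 across but in {5} for the 14 down — contradiction. So R2C1 = 1.
R2C2 = 3 − 1 = 2 completes the 3 across.
R3C1 = 14 − 8 = 6 completes the 14 down.
R3C2 = 10 − 6 = 4 completes the 10 across.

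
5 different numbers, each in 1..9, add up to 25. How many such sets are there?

12

5 distinct digits from 1–9 sum between 15 and 35.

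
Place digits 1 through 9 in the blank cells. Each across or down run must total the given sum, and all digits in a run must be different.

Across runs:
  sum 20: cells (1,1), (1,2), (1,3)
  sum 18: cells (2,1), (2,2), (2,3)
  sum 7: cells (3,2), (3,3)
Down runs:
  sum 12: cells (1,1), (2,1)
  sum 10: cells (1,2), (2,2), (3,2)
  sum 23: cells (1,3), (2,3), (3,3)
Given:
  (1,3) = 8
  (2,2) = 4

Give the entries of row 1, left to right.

7 5 8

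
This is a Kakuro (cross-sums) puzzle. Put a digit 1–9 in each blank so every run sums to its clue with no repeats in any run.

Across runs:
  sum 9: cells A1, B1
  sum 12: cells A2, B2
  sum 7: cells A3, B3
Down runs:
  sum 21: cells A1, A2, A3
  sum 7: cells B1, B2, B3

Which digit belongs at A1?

7

7 in 3 cells must be {1,2,4}.
The 12 across and the 7 down share only 4, so B2 = 4.
A2 = 12 − 4 = 8 completes the 12 across.
Nothing is forced directly, so branch on B1, whose candidates are 1 or 2. If B1 = 1: then A1 would have to be in {8} for the 9 across but in {4,6,7,9} for the 21 down — contradiction. So B1 = 2.
A1 = 9 − 2 = 7 completes the 9 across.
A3 = 21 − 15 = 6 completes the 21 down.
B3 = 7 − 6 = 1 completes the 7 across.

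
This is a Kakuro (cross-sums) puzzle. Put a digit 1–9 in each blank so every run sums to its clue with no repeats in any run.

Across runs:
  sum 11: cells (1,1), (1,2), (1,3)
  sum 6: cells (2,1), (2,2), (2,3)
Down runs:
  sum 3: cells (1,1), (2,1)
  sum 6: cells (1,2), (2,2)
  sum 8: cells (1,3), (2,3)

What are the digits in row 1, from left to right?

2 4 5

6 in 3 cells must be {1,2,3}; 3 in 2 cells must be {1,2}.
Nothing is forced directly, so branch on (1,1), whose candidates are 1 or 2. If (1,1) = 1: that forces (2,1) = 2, (2,2) = 1, (2,3) = 3, after which (1,2) would have to be in {2,3,4,6,7,8} for the 11 across but in {5} for the 6 down — contradiction. So (1,1) = 2.
(2,1) = 3 − 2 = 1 completes the 3 down.
Given what's placed, (2,2) must be 2 to fit the 6 across and 6 down.
(2,3) = 6 − 3 = 3 completes the 6 across.
(1,2) = 6 − 2 = 4 completes the 6 down.
(1,3) = 11 − 6 = 5 completes the 11 across.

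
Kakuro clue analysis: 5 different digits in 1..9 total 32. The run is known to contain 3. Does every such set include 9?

Yes

The only way to make 32 from 5 distinct digits under that restriction is {3,5,7,8,9}, which contains 9.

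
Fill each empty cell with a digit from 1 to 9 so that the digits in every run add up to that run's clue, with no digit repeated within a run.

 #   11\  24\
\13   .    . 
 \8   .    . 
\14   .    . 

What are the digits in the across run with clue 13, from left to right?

4, 9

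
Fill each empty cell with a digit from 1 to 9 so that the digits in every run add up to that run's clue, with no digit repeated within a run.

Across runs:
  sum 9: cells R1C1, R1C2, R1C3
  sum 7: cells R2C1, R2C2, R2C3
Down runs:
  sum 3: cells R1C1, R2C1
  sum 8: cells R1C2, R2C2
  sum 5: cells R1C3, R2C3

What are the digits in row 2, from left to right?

1 2 4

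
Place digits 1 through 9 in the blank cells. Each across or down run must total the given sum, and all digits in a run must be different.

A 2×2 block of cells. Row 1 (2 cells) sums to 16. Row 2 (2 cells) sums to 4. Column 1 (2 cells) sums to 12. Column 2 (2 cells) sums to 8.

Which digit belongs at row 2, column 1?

16 in 2 cells must be {7,9}; 4 in 2 cells must be {1,3}.
The 16 across and the 8 down share only 7, so (1,2) = 7.
The 4 across and the 12 down share only 3, so (2,1) = 3.
(2,2) = 4 − 3 = 1 completes the 4 across.
(1,1) = 16 − 7 = 9 completes the 16 across.

3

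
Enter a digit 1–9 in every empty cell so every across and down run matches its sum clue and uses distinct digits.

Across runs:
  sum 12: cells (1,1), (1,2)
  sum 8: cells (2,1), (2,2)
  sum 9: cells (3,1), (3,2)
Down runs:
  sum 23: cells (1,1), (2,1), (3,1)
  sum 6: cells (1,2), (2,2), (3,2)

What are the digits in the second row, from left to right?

23 in 3 cells must be {6,8,9}; 6 in 3 cells must be {1,2,3}.
The 12 across and the 6 down share only 3, so (1,2) = 3.
The 8 across and the 23 down share only 6, so (2,1) = 6.
(2,2) = 8 − 6 = 2 completes the 8 across.
(3,1) = 8: the only remaining digit allowed by both the 9 across and the 23 down.
(3,2) = 9 − 8 = 1 completes the 9 across.
(1,1) = 12 − 3 = 9 completes the 12 across.

6 2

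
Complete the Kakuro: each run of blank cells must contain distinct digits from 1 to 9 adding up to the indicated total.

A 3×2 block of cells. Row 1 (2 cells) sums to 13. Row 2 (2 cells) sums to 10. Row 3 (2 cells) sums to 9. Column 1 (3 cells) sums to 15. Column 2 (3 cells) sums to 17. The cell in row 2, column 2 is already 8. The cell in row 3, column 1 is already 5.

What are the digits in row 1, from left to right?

8, 5

(2,1) = 10 − 8 = 2 completes the 10 across.
(3,2) = 9 − 5 = 4 completes the 9 across.
(1,1) = 15 − 7 = 8 completes the 15 down.
(1,2) = 13 − 8 = 5 completes the 13 across.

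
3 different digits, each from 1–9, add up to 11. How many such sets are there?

5

3 distinct digits from 1–9 sum between 6 and 24.
Enumerating: {1,2,8}, {1,3,7}, {1,4,6}, {2,3,6}, {2,4,5}.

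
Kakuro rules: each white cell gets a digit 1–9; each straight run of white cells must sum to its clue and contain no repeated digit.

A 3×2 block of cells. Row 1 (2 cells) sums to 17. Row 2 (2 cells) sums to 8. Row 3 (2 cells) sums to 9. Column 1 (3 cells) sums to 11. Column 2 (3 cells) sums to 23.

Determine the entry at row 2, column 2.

6

17 in 2 cells must be {8,9}; 23 in 3 cells must be {6,8,9}.
The 17 across and the 11 down share only 8, so (1,1) = 8.
(1,2) = 17 − 8 = 9 completes the 17 across.
Given what's placed, (2,2) must be 6 to fit the 8 across and 23 down.
(3,2) = 23 − 15 = 8 completes the 23 down.
(2,1) = 8 − 6 = 2 completes the 8 across.
(3,1) = 9 − 8 = 1 completes the 9 across.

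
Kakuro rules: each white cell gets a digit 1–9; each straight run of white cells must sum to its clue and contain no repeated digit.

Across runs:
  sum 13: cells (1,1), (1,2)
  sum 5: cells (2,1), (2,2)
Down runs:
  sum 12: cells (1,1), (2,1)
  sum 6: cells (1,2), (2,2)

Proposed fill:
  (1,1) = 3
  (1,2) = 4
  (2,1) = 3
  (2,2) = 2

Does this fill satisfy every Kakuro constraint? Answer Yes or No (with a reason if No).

No — the across run (1,1)–(1,2) sums to 7, not 13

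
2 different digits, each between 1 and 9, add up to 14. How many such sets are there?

2 distinct digits from 1–9 sum between 3 and 17.
Enumerating: {5,9}, {6,8}.

2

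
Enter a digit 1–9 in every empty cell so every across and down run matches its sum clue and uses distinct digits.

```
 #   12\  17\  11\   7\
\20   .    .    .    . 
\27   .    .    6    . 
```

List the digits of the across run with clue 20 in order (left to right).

4 8 5 3

17 in 2 cells must be {8,9}.
R1C3 = 11 − 6 = 5 completes the 11 down.
Nothing is forced directly, so branch on R2C4, whose candidates are 4 or 5. If R2C4 = 5: that forces R1C4 = 2, R2C2 = 9, after which R1C2 would have to be in {4,6,7,9} for the 20 across but in {8} for the 17 down — contradiction. So R2C4 = 4.
R1C4 = 7 − 4 = 3 completes the 7 down.
Given what's placed, R1C2 must be 8 to fit the 20 across and 17 down.
R2C2 = 17 − 8 = 9 completes the 17 down.
R1C1 = 20 − 16 = 4 completes the 20 across.
R2C1 = 27 − 19 = 8 completes the 27 across.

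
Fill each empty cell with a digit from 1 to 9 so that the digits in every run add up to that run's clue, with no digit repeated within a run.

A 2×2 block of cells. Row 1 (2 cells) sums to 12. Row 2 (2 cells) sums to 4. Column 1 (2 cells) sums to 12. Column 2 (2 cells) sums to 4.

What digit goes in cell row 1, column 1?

9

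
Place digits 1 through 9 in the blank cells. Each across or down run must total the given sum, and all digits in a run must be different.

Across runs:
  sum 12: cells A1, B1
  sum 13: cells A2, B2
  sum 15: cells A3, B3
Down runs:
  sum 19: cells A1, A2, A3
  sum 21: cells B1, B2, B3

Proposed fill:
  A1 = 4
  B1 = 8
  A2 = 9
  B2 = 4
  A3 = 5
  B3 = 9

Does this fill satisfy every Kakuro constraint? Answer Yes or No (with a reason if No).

No — the across run A3–B3 sums to 14, not 15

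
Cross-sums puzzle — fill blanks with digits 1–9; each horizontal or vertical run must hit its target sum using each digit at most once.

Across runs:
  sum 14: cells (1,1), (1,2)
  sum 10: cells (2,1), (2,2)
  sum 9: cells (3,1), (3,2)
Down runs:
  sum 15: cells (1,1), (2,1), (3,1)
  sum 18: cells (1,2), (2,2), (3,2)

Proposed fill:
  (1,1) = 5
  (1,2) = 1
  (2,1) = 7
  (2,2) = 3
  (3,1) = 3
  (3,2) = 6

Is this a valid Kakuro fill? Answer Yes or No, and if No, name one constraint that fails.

No — the down run (1,2)–(3,2) sums to 10, not 18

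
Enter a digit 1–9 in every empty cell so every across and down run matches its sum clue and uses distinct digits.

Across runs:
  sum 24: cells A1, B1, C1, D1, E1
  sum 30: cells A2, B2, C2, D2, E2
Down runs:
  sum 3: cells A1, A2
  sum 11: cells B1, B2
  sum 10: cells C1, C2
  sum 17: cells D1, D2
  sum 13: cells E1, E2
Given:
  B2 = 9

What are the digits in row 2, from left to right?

2 9 6 8 5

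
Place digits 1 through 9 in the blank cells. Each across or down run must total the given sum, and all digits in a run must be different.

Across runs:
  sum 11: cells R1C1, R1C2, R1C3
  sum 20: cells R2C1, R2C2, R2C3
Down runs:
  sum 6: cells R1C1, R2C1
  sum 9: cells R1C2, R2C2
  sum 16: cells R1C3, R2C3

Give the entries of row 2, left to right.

16 in 2 cells must be {7,9}.
The 11 across and the 16 down share only 7, so R1C3 = 7.
R2C3 = 16 − 7 = 9 completes the 16 down.
Given what's placed, R1C1 must be 1 to fit the 11 across and 6 down.
R1C2 = 11 − 8 = 3 completes the 11 across.
R2C1 = 6 − 1 = 5 completes the 6 down.
R2C2 = 20 − 14 = 6 completes the 20 across.

5 6 9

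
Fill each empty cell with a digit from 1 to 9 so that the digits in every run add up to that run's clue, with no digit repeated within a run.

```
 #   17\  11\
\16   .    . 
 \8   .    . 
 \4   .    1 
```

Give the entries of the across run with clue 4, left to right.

3 1

16 in 2 cells must be {7,9}; 4 in 2 cells must be {1,3}.
R1C2 = 7: the only remaining digit allowed by both the 16 across and the 11 down.
R2C2 = 11 − 8 = 3 completes the 11 down.
R3C1 = 4 − 1 = 3 completes the 4 across.
R1C1 = 16 − 7 = 9 completes the 16 across.
R2C1 = 8 − 3 = 5 completes the 8 across.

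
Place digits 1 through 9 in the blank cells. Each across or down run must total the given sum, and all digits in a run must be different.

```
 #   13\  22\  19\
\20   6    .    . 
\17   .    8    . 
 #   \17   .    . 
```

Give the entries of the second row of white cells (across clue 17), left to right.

17 in 2 cells must be {8,9}.
R2C1 = 13 − 6 = 7 completes the 13 down.
R2C3 = 17 − 15 = 2 completes the 17 across.
R3C2 = 9: the only remaining digit allowed by both the 17 across and the 22 down.
R3C3 = 17 − 9 = 8 completes the 17 across.
R1C2 = 22 − 17 = 5 completes the 22 down.
R1C3 = 20 − 11 = 9 completes the 20 across.

7 8 2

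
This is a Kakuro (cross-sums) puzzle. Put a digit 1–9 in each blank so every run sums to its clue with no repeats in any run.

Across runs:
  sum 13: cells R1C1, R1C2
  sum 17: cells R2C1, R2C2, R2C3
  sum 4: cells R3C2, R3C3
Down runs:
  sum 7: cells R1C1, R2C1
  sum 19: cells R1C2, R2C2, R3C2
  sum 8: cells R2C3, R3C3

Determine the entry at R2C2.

9

4 in 2 cells must be {1,3}.
The 4 across and the 19 down share only 3, so R3C2 = 3.
R3C3 = 4 − 3 = 1 completes the 4 across.
R2C3 = 8 − 1 = 7 completes the 8 down.
R2C2 = 9: the only remaining digit allowed by both the 17 across and the 19 down.
R1C2 = 19 − 12 = 7 completes the 19 down.
R2C1 = 17 − 16 = 1 completes the 17 across.
R1C1 = 13 − 7 = 6 completes the 13 across.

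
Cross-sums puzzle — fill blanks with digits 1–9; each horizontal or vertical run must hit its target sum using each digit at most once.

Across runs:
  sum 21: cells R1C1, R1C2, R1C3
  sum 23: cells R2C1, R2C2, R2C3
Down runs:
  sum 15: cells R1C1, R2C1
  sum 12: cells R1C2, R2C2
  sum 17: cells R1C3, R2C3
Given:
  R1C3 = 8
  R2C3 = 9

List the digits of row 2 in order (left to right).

23 in 3 cells must be {6,8,9}; 17 in 2 cells must be {8,9}.
R2C2 = 8: the only remaining digit allowed by both the 23 across and the 12 down.
R1C2 = 12 − 8 = 4 completes the 12 down.
R2C1 = 23 − 17 = 6 completes the 23 across.
R1C1 = 21 − 12 = 9 completes the 21 across.

6 8 9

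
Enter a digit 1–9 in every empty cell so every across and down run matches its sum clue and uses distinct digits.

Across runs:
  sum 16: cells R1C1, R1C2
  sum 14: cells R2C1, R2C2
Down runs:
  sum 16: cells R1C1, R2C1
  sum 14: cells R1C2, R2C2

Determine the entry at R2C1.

9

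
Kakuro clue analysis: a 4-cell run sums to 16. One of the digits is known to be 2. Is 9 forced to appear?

Counterexample: {1,2,5,8} sums to 16 under that restriction without using 9.

No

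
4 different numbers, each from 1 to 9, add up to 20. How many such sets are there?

12

4 distinct digits from 1–9 sum between 10 and 30.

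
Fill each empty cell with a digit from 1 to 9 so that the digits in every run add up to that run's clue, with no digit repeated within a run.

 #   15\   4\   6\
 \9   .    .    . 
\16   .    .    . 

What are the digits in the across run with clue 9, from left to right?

4 in 2 cells must be {1,3}.
The 9 across and the 15 down share only 6, so R1C1 = 6.
Given what's placed, R1C2 must be 1 to fit the 9 across and 4 down.
R1C3 = 9 − 7 = 2 completes the 9 across.
R2C1 = 15 − 6 = 9 completes the 15 down.
R2C2 = 4 − 1 = 3 completes the 4 down.
R2C3 = 16 − 12 = 4 completes the 16 across.

6 1 2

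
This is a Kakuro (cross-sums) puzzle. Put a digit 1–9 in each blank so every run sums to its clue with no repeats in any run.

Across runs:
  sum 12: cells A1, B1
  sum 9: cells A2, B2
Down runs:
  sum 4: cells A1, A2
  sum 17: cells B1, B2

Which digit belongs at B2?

8

4 in 2 cells must be {1,3}; 17 in 2 cells must be {8,9}.
The 12 across and the 4 down share only 3, so A1 = 3.
B1 = 12 − 3 = 9 completes the 12 across.
A2 = 4 − 3 = 1 completes the 4 down.
B2 = 9 − 1 = 8 completes the 9 across.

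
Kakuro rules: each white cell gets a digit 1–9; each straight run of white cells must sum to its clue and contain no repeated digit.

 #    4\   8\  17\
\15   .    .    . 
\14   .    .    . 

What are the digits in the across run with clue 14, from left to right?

3 2 9

4 in 2 cells must be {1,3}; 17 in 2 cells must be {8,9}.
Nothing is forced directly, so branch on R1C1, whose candidates are 1 or 3. If R1C1 = 3: that forces R1C3 = 8, R2C1 = 1, R2C3 = 9, after which R1C2 would have to be in {4} for the 15 across but in {1,2,3,5,6,7} for the 8 down — contradiction. So R1C1 = 1.
R2C1 = 4 − 1 = 3 completes the 4 down.
Given what's placed, R2C3 must be 9 to fit the 14 across and 17 down.
R1C3 = 17 − 9 = 8 completes the 17 down.
R2C2 = 14 − 12 = 2 completes the 14 across.
R1C2 = 15 − 9 = 6 completes the 15 across.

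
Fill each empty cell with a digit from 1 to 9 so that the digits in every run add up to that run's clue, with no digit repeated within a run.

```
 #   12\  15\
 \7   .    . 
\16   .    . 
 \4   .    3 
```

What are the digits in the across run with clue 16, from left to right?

16 in 2 cells must be {7,9}; 4 in 2 cells must be {1,3}.
R2C2 = 7: the only remaining digit allowed by both the 16 across and the 15 down.
R3C1 = 4 − 3 = 1 completes the 4 across.
R1C2 = 15 − 10 = 5 completes the 15 down.
R2C1 = 16 − 7 = 9 completes the 16 across.
R1C1 = 7 − 5 = 2 completes the 7 across.

9, 7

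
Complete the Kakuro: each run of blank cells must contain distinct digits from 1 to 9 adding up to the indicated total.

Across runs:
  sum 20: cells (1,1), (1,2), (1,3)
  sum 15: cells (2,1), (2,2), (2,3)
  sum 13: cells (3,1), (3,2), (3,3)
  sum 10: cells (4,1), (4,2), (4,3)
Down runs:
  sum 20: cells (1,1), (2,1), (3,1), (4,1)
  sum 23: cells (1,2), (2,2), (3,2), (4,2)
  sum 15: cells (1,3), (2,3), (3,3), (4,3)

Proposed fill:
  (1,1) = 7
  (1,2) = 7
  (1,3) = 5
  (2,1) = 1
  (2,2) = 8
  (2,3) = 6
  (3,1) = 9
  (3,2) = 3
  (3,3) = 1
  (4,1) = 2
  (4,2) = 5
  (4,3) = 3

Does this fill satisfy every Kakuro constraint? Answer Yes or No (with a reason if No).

No — the across run (1,1)–(1,3) sums to 19, not 20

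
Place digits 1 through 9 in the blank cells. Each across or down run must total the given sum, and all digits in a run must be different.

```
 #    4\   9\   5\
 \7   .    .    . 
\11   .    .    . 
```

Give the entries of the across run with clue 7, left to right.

7 in 3 cells must be {1,2,4}; 4 in 2 cells must be {1,3}.
The 7 across and the 4 down share only 1, so R1C1 = 1.
R2C1 = 4 − 1 = 3 completes the 4 down.
Nothing is forced directly, so branch on R2C3, whose candidates are 1 or 2. If R2C3 = 2: then R1C3 would have to be in {2,4} for the 7 across but in {3} for the 5 down — contradiction. So R2C3 = 1.
R1C3 = 5 − 1 = 4 completes the 5 down.
R2C2 = 11 − 4 = 7 completes the 11 across.
R1C2 = 7 − 5 = 2 completes the 7 across.

1 2 4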